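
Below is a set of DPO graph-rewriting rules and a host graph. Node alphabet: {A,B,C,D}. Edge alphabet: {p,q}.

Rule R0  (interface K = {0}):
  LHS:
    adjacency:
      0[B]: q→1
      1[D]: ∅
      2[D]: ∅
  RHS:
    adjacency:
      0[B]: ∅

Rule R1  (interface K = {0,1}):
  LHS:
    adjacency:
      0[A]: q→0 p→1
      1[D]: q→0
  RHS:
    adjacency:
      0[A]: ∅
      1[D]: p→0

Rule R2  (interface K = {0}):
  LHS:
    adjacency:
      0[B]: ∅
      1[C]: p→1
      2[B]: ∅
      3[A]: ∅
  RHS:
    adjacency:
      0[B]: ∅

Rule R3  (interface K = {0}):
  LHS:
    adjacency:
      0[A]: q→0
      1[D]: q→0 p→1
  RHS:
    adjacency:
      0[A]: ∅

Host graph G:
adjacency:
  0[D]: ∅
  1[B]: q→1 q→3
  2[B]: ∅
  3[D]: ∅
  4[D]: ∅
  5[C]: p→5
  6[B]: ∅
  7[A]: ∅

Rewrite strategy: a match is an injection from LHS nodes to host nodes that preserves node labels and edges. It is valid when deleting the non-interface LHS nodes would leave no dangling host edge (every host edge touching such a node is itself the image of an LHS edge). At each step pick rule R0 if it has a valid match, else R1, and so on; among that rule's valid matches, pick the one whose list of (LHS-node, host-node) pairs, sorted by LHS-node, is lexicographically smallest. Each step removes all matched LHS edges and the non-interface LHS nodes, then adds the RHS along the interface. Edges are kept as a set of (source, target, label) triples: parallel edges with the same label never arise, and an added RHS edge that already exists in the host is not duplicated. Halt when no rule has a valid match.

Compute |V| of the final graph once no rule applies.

Answer: 3

Derivation:
[0] host  ⇒  8 nodes, 3 edges  {1-q->1 1-q->3 5-p->5}
[1] R0 @ {0↦1, 1↦3, 2↦0}  ⇒  6 nodes, 2 edges  {1-q->1 5-p->5}
[2] R2 @ {0↦1, 1↦5, 2↦2, 3↦7}  ⇒  3 nodes, 1 edges  {1-q->1}
normal form: no rule applies after step 2
NF nodes: {1:B, 4:D, 6:B}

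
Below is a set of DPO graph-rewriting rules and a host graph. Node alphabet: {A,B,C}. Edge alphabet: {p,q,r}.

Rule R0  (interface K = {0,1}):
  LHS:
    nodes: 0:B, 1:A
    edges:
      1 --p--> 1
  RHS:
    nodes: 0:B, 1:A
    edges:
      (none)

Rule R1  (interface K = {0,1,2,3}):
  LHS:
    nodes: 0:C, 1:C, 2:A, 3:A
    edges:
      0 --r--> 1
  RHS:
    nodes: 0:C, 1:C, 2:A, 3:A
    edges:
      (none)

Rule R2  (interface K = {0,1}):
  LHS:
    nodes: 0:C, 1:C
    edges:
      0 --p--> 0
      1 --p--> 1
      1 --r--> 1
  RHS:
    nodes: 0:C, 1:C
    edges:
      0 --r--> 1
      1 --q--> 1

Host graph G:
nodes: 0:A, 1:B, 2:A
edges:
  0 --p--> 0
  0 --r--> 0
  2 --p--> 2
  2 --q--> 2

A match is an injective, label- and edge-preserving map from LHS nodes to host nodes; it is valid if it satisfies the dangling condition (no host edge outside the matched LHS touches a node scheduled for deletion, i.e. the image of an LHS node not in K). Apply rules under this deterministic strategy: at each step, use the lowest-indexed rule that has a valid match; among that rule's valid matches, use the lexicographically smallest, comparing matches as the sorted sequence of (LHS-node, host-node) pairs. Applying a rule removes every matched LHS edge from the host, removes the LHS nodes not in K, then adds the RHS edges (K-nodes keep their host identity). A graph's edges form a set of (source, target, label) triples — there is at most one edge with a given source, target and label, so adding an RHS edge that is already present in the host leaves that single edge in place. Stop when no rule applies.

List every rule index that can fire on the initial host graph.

Answer: [R0]

Steps:
R0: 2 valid matches — {0↦1, 1↦0}, {0↦1, 1↦2}
R1: no valid match — LHS pattern not found
R2: no valid match — LHS pattern not found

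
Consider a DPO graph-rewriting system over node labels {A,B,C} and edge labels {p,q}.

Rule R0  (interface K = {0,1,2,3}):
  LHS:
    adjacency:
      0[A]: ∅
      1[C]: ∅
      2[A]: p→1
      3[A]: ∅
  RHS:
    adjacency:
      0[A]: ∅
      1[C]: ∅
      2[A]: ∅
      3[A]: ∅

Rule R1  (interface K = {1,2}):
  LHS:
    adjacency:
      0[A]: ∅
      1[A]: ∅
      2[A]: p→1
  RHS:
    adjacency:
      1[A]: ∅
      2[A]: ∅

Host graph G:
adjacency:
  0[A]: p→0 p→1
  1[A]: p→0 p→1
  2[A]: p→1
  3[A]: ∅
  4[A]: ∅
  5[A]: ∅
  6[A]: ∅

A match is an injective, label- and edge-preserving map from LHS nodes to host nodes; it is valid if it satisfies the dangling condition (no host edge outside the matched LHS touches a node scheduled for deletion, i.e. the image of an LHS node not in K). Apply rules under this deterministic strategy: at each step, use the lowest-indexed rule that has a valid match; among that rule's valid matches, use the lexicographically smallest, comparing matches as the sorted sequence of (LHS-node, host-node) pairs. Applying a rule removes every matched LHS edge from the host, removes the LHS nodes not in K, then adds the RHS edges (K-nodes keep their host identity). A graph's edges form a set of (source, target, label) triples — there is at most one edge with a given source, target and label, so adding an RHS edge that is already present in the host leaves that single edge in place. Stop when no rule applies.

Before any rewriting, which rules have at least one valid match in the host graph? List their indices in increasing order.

Answer: [R1]

Rewrite trace:
R0: no valid match — LHS pattern not found
R1: 12 valid matches — {0↦3, 1↦0, 2↦1}, {0↦3, 1↦1, 2↦0}, {0↦3, 1↦1, 2↦2} (+9 more)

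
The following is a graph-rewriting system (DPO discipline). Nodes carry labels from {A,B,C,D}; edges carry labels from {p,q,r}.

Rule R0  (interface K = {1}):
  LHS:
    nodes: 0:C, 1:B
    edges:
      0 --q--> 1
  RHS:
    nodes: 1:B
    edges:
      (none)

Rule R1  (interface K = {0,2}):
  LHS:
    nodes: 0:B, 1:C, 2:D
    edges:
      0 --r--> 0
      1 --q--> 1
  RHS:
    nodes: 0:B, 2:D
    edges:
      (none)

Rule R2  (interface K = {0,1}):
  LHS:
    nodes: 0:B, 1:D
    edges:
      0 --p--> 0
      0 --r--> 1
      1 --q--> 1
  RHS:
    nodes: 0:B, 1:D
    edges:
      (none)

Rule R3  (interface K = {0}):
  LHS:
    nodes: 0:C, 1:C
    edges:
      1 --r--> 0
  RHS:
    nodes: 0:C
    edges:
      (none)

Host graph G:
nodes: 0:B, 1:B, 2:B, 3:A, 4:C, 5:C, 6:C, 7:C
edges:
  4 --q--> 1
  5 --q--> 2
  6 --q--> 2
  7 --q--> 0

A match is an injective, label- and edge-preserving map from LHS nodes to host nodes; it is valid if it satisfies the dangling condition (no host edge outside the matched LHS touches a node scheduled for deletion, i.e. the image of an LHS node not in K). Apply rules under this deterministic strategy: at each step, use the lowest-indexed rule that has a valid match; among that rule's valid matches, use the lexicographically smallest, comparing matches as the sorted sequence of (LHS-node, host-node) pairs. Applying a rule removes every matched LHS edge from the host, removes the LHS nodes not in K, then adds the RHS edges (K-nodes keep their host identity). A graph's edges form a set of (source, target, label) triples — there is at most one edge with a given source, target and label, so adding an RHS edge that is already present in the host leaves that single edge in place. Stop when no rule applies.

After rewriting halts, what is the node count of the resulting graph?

initial: |V|=8 |E|=4  E = 4-q->1 5-q->2 6-q->2 7-q->0
step 1: apply R0 at {0↦4, 1↦1}  → |V|=7 |E|=3  E = 5-q->2 6-q->2 7-q->0
step 2: apply R0 at {0↦5, 1↦2}  → |V|=6 |E|=2  E = 6-q->2 7-q->0
step 3: apply R0 at {0↦6, 1↦2}  → |V|=5 |E|=1  E = 7-q->0
step 4: apply R0 at {0↦7, 1↦0}  → |V|=4 |E|=0  E = ∅
halt: no rule applies after step 4
NF nodes: {0:B, 1:B, 2:B, 3:A}

Answer: 4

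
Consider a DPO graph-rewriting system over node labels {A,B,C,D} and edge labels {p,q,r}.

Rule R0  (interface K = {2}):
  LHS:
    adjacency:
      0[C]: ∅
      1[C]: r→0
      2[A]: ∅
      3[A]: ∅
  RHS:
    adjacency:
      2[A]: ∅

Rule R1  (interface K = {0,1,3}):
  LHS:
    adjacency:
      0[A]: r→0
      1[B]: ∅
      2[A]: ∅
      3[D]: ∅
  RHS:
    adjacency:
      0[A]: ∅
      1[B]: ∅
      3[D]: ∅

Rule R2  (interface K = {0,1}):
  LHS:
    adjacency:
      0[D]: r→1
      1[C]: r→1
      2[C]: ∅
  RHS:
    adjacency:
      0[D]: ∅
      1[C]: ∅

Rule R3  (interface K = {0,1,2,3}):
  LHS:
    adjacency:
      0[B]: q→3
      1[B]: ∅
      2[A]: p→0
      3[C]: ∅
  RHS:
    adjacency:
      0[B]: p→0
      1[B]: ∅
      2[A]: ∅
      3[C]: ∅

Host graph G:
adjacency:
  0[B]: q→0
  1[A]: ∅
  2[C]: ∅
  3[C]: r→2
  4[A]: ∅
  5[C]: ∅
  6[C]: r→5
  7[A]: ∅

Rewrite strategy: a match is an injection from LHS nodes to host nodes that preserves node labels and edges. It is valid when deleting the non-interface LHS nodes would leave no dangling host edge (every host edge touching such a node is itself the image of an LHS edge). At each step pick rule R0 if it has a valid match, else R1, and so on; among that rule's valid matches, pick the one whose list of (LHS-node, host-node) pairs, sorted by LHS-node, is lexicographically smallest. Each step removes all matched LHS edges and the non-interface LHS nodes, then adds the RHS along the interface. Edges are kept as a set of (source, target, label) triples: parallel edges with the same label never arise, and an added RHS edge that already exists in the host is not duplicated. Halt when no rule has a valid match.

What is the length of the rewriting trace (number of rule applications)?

Answer: 2

Rewrite trace:
initial: |V|=8 |E|=3  E = 0-q->0 3-r->2 6-r->5
step 1: apply R0 at {0↦2, 1↦3, 2↦1, 3↦4}  → |V|=5 |E|=2  E = 0-q->0 6-r->5
step 2: apply R0 at {0↦5, 1↦6, 2↦1, 3↦7}  → |V|=2 |E|=1  E = 0-q->0
final graph: no rule applies after step 2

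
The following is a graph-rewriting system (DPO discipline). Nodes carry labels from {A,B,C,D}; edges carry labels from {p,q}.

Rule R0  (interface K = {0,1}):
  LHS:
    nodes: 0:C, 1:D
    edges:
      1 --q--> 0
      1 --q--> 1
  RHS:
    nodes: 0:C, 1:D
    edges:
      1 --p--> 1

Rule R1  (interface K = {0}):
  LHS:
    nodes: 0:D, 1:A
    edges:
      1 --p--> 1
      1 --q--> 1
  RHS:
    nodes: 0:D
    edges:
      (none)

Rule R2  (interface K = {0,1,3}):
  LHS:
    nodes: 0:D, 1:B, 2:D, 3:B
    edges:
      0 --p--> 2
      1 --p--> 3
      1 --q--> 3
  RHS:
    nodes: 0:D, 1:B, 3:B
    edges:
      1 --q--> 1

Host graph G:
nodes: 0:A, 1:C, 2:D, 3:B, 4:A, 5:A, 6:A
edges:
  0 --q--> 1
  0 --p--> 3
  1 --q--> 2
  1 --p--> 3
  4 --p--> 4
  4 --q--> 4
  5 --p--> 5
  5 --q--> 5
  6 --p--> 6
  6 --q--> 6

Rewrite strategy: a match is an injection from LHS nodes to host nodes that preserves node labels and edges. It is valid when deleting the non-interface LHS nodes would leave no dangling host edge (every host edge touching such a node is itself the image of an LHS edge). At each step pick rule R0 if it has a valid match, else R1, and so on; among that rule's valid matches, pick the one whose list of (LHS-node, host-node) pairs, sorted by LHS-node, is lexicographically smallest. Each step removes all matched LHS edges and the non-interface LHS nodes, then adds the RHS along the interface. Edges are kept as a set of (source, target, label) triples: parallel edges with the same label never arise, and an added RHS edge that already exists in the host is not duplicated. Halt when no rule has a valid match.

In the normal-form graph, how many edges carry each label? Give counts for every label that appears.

Answer: p:2 q:2

Derivation:
initial: |V|=7 |E|=10  E = 0-q->1 0-p->3 1-q->2 1-p->3 4-p->4 4-q->4 5-p->5 5-q->5 6-p->6 6-q->6
step 1: apply R1 at {0↦2, 1↦4}  → |V|=6 |E|=8  E = 0-q->1 0-p->3 1-q->2 1-p->3 5-p->5 5-q->5 6-p->6 6-q->6
step 2: apply R1 at {0↦2, 1↦5}  → |V|=5 |E|=6  E = 0-q->1 0-p->3 1-q->2 1-p->3 6-p->6 6-q->6
step 3: apply R1 at {0↦2, 1↦6}  → |V|=4 |E|=4  E = 0-q->1 0-p->3 1-q->2 1-p->3
halt: no rule applies after step 3
NF edges: [(0, 1, 'q'), (0, 3, 'p'), (1, 2, 'q'), (1, 3, 'p')]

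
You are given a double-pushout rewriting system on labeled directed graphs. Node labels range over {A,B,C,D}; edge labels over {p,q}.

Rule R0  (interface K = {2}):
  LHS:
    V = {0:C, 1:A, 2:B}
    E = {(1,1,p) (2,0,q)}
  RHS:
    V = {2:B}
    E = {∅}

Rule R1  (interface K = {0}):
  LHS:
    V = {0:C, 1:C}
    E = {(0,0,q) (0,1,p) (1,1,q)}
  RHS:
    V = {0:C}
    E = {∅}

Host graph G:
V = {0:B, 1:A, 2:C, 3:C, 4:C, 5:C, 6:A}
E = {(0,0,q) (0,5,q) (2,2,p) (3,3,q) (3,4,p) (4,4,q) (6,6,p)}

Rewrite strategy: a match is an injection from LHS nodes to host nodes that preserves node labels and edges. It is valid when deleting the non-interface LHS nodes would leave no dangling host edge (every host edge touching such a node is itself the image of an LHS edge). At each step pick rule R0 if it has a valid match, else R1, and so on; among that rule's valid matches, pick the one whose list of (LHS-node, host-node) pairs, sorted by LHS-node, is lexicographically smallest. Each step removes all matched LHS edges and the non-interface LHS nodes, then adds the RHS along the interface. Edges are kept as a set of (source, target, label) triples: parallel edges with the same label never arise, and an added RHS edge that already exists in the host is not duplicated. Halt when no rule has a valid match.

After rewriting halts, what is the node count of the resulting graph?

Answer: 4

Rewrite trace:
[0] host  ⇒  7 nodes, 7 edges  {0-q->0 0-q->5 2-p->2 3-q->3 3-p->4 4-q->4 6-p->6}
[1] R0 @ {0↦5, 1↦6, 2↦0}  ⇒  5 nodes, 5 edges  {0-q->0 2-p->2 3-q->3 3-p->4 4-q->4}
[2] R1 @ {0↦3, 1↦4}  ⇒  4 nodes, 2 edges  {0-q->0 2-p->2}
normal form: no rule applies after step 2
NF nodes: {0:B, 1:A, 2:C, 3:C}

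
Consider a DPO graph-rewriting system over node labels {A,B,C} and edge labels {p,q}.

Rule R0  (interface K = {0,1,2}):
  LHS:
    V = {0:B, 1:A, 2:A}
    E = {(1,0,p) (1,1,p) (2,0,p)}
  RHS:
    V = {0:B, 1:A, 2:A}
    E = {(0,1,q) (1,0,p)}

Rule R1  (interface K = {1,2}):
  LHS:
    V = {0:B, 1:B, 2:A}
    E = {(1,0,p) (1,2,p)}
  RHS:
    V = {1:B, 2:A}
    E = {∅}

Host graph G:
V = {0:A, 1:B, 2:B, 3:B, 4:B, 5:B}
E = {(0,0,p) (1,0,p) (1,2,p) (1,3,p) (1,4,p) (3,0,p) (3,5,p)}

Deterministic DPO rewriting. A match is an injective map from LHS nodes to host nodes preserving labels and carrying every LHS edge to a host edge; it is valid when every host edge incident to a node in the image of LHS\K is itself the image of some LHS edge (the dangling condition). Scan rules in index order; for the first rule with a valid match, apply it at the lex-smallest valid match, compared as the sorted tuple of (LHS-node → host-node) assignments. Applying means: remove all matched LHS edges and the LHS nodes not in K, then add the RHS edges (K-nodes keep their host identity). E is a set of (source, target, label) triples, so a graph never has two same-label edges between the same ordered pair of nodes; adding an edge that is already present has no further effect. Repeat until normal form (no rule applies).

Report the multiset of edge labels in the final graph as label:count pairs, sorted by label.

Answer: p:3

Steps:
[0] host  ⇒  6 nodes, 7 edges  {0-p->0 1-p->0 1-p->2 1-p->3 1-p->4 3-p->0 3-p->5}
[1] R1 @ {0↦2, 1↦1, 2↦0}  ⇒  5 nodes, 5 edges  {0-p->0 1-p->3 1-p->4 3-p->0 3-p->5}
[2] R1 @ {0↦5, 1↦3, 2↦0}  ⇒  4 nodes, 3 edges  {0-p->0 1-p->3 1-p->4}
normal form: no rule applies after step 2
NF edges: [(0, 0, 'p'), (1, 3, 'p'), (1, 4, 'p')]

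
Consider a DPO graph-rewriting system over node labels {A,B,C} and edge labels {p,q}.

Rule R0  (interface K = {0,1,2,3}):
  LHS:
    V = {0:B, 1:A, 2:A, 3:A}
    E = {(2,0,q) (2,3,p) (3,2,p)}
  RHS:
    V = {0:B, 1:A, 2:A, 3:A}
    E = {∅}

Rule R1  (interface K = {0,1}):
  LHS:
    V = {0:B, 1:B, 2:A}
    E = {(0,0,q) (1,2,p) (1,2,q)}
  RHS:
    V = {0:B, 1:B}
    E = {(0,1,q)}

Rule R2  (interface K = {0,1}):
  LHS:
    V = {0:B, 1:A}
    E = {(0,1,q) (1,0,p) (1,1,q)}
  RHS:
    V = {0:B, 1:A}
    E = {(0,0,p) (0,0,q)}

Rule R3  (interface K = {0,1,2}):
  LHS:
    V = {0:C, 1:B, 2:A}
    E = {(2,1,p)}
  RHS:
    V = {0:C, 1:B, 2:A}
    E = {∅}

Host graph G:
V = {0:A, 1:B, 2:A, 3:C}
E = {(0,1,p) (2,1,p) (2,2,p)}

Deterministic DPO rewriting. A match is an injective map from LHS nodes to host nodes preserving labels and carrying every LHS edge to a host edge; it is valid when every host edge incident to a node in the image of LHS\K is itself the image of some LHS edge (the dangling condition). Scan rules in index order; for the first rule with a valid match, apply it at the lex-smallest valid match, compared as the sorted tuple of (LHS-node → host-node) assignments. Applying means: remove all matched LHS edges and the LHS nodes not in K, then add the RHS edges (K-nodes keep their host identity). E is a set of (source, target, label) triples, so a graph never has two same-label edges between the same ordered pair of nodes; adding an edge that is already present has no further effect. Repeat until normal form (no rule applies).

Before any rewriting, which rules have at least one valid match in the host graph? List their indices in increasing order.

R0: no valid match — LHS pattern not found
R1: no valid match — LHS pattern not found
R2: no valid match — LHS pattern not found
R3: 2 valid matches — {0↦3, 1↦1, 2↦0}, {0↦3, 1↦1, 2↦2}

Answer: [R3]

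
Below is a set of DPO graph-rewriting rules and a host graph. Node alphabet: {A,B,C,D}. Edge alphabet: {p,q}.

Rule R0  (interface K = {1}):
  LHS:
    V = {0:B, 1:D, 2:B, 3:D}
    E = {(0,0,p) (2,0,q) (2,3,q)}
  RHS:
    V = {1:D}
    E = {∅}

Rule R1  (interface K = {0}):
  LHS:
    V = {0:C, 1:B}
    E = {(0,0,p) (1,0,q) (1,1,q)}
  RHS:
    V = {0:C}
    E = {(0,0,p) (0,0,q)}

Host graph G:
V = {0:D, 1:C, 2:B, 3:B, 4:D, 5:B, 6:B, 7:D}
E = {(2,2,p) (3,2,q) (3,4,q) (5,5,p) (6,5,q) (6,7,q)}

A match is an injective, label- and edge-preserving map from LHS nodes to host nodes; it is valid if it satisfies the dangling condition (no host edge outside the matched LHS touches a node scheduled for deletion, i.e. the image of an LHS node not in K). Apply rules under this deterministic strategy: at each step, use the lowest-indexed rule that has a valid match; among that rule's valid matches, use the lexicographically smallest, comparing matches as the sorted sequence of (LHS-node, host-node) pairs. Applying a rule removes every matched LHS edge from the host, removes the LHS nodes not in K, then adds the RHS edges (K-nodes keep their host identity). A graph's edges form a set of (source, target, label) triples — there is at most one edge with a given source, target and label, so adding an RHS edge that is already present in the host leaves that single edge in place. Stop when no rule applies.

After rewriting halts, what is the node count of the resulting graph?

start.  V:8 E:6  edges: 2-p->2 3-q->2 3-q->4 5-p->5 6-q->5 6-q->7
1. fire R0 via {0↦2, 1↦0, 2↦3, 3↦4}  →  V:5 E:3  edges: 5-p->5 6-q->5 6-q->7
2. fire R0 via {0↦5, 1↦0, 2↦6, 3↦7}  →  V:2 E:0  edges: ∅
halt: no rule applies after step 2
NF nodes: {0:D, 1:C}

Answer: 2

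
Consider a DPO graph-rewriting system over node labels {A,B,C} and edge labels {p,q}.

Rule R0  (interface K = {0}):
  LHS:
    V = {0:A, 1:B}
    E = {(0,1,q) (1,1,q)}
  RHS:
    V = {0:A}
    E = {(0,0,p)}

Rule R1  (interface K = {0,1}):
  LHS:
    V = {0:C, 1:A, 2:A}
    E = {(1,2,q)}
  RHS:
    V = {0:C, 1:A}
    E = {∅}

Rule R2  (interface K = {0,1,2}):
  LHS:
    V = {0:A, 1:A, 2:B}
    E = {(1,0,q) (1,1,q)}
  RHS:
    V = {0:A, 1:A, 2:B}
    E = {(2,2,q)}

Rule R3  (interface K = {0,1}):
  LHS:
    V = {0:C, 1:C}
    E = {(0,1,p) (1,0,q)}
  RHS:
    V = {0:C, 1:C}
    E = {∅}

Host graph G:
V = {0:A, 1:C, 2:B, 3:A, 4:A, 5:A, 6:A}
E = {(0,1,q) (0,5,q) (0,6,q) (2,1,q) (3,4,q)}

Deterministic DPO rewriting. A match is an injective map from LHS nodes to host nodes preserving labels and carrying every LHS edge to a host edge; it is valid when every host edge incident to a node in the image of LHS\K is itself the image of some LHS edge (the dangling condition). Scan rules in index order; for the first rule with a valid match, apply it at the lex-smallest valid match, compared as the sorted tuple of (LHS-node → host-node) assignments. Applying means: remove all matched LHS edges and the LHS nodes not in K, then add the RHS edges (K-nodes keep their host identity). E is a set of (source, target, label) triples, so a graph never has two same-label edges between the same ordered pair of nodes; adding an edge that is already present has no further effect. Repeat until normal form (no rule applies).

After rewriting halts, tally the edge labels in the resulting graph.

start.  V:7 E:5  edges: 0-q->1 0-q->5 0-q->6 2-q->1 3-q->4
1. fire R1 via {0↦1, 1↦0, 2↦5}  →  V:6 E:4  edges: 0-q->1 0-q->6 2-q->1 3-q->4
2. fire R1 via {0↦1, 1↦0, 2↦6}  →  V:5 E:3  edges: 0-q->1 2-q->1 3-q->4
3. fire R1 via {0↦1, 1↦3, 2↦4}  →  V:4 E:2  edges: 0-q->1 2-q->1
halt: no rule applies after step 3
NF edges: [(0, 1, 'q'), (2, 1, 'q')]

Answer: q:2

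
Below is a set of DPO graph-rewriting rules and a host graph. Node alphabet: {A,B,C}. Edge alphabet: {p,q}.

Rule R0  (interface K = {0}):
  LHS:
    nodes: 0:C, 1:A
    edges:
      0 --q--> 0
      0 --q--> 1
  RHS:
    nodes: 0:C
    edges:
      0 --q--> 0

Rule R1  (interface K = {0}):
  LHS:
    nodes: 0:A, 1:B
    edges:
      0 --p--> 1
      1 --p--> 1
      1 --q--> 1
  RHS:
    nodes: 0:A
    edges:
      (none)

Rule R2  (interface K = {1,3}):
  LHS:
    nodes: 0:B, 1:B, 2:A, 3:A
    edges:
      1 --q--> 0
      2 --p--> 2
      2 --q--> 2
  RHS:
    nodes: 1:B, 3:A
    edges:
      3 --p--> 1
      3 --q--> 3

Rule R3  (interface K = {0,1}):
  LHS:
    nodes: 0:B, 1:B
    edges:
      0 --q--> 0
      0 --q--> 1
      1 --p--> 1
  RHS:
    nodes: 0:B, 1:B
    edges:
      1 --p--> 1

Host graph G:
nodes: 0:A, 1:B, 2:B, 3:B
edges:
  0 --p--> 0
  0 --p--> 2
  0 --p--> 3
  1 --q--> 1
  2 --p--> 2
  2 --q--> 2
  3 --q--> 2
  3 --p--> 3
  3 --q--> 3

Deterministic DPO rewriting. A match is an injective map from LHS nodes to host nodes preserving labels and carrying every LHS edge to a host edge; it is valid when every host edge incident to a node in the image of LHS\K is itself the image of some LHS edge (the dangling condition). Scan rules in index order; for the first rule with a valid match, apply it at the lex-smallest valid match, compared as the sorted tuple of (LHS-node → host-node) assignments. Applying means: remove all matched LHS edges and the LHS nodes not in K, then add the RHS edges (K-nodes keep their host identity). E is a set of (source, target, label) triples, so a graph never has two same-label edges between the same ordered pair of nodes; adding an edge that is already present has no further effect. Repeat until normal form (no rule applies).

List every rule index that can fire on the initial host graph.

R0: no valid match — LHS pattern not found
R1: no valid match — 2 raw matches, all fail dangling condition
R2: no valid match — LHS pattern not found
R3: 1 valid match — {0↦3, 1↦2}

Answer: [R3]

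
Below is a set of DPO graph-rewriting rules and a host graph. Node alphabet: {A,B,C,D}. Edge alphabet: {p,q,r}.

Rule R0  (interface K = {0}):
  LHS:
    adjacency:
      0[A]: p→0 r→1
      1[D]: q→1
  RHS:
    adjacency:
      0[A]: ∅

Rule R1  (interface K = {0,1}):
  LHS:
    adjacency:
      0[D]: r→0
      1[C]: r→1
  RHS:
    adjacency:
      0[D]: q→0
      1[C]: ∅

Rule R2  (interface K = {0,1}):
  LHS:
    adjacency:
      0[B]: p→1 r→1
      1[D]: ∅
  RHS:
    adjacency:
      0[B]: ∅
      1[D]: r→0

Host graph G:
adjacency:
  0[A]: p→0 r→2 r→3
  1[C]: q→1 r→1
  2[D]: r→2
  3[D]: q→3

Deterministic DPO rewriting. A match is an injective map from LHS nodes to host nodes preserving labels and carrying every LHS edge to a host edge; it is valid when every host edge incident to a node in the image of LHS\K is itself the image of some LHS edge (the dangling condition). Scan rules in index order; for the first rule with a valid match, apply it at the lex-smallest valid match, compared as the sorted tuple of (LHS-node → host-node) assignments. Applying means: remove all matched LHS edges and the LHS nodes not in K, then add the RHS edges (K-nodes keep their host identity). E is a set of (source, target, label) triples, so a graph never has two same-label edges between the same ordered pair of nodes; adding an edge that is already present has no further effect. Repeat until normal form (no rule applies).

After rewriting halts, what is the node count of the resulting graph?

initial: |V|=4 |E|=7  E = 0-p->0 0-r->2 0-r->3 1-q->1 1-r->1 2-r->2 3-q->3
step 1: apply R0 at {0↦0, 1↦3}  → |V|=3 |E|=4  E = 0-r->2 1-q->1 1-r->1 2-r->2
step 2: apply R1 at {0↦2, 1↦1}  → |V|=3 |E|=3  E = 0-r->2 1-q->1 2-q->2
halt: no rule applies after step 2
NF nodes: {0:A, 1:C, 2:D}

Answer: 3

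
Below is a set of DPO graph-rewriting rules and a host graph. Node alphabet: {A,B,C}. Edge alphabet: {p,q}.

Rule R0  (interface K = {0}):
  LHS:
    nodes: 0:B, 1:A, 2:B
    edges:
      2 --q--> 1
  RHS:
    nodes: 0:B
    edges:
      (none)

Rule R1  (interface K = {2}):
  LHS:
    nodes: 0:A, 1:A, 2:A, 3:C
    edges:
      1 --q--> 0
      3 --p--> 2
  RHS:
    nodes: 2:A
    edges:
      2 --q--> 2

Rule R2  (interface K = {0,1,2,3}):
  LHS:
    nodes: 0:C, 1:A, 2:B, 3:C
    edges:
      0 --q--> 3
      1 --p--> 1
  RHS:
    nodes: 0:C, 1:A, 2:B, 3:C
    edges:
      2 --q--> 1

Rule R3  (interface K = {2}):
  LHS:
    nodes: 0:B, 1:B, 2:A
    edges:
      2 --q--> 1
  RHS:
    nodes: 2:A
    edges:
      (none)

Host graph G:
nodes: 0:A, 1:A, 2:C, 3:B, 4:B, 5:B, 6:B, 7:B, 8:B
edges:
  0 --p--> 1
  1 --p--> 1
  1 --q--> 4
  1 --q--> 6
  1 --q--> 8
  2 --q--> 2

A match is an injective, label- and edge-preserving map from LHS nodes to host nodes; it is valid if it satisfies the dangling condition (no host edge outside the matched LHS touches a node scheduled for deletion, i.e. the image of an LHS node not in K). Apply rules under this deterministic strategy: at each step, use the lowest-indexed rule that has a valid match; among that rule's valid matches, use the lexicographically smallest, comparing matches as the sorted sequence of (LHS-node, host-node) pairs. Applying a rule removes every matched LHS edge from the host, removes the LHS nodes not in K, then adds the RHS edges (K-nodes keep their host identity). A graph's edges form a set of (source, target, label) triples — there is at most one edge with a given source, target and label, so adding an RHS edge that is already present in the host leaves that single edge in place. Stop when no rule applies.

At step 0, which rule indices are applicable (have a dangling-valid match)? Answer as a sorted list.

R0: no valid match — LHS pattern not found
R1: no valid match — LHS pattern not found
R2: no valid match — LHS pattern not found
R3: 9 valid matches — {0↦3, 1↦4, 2↦1}, {0↦3, 1↦6, 2↦1}, {0↦3, 1↦8, 2↦1} (+6 more)

Answer: [R3]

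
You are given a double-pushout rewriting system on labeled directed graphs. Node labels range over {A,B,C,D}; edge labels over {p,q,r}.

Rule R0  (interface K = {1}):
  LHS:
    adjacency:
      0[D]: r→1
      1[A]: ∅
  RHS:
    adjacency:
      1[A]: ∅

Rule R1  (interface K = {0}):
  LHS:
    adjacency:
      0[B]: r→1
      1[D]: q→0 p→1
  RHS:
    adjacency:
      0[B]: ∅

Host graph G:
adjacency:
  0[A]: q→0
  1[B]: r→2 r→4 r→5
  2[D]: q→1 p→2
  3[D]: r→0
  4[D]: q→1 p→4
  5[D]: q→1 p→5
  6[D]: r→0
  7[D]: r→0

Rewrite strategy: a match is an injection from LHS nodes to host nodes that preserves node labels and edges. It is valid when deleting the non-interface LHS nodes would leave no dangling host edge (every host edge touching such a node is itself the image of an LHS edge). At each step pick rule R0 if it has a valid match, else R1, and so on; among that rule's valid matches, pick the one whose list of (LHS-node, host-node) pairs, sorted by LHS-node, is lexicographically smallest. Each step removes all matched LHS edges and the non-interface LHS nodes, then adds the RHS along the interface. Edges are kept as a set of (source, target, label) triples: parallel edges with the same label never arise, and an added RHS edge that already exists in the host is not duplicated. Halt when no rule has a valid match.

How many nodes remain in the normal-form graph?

[0] host  ⇒  8 nodes, 13 edges  {0-q->0 1-r->2 1-r->4 1-r->5 2-q->1 2-p->2 3-r->0 4-q->1 4-p->4 5-q->1 5-p->5 6-r->0 7-r->0}
[1] R0 @ {0↦3, 1↦0}  ⇒  7 nodes, 12 edges  {0-q->0 1-r->2 1-r->4 1-r->5 2-q->1 2-p->2 4-q->1 4-p->4 5-q->1 5-p->5 6-r->0 7-r->0}
[2] R0 @ {0↦6, 1↦0}  ⇒  6 nodes, 11 edges  {0-q->0 1-r->2 1-r->4 1-r->5 2-q->1 2-p->2 4-q->1 4-p->4 5-q->1 5-p->5 7-r->0}
[3] R0 @ {0↦7, 1↦0}  ⇒  5 nodes, 10 edges  {0-q->0 1-r->2 1-r->4 1-r->5 2-q->1 2-p->2 4-q->1 4-p->4 5-q->1 5-p->5}
[4] R1 @ {0↦1, 1↦2}  ⇒  4 nodes, 7 edges  {0-q->0 1-r->4 1-r->5 4-q->1 4-p->4 5-q->1 5-p->5}
[5] R1 @ {0↦1, 1↦4}  ⇒  3 nodes, 4 edges  {0-q->0 1-r->5 5-q->1 5-p->5}
[6] R1 @ {0↦1, 1↦5}  ⇒  2 nodes, 1 edges  {0-q->0}
final graph: no rule applies after step 6
NF nodes: {0:A, 1:B}

Answer: 2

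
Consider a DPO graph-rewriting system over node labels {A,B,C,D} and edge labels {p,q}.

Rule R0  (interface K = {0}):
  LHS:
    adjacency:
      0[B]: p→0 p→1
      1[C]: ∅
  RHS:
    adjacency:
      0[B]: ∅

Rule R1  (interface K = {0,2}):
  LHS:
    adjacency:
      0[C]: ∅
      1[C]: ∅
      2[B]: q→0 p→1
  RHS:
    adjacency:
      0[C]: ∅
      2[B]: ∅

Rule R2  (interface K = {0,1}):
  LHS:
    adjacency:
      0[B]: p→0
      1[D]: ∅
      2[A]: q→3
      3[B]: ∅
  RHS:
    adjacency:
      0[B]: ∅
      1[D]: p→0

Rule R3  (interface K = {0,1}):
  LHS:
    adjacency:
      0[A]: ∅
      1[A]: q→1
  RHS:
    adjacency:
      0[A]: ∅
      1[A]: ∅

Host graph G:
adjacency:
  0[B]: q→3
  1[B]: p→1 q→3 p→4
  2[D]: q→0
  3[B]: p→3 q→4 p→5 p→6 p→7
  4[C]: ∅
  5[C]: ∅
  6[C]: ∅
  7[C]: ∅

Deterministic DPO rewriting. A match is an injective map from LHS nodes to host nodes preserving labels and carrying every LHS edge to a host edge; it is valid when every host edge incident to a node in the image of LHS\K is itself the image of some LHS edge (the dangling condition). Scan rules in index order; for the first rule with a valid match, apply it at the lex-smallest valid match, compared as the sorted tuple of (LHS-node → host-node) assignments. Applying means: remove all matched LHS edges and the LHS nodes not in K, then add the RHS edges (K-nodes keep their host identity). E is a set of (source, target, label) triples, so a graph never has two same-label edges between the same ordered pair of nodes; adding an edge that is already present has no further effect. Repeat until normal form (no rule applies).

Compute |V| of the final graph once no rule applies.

Answer: 5

Steps:
[0] host  ⇒  8 nodes, 10 edges  {0-q->3 1-p->1 1-q->3 1-p->4 2-q->0 3-p->3 3-q->4 3-p->5 3-p->6 3-p->7}
[1] R0 @ {0↦3, 1↦5}  ⇒  7 nodes, 8 edges  {0-q->3 1-p->1 1-q->3 1-p->4 2-q->0 3-q->4 3-p->6 3-p->7}
[2] R1 @ {0↦4, 1↦6, 2↦3}  ⇒  6 nodes, 6 edges  {0-q->3 1-p->1 1-q->3 1-p->4 2-q->0 3-p->7}
[3] R0 @ {0↦1, 1↦4}  ⇒  5 nodes, 4 edges  {0-q->3 1-q->3 2-q->0 3-p->7}
normal form: no rule applies after step 3
NF nodes: {0:B, 1:B, 2:D, 3:B, 7:C}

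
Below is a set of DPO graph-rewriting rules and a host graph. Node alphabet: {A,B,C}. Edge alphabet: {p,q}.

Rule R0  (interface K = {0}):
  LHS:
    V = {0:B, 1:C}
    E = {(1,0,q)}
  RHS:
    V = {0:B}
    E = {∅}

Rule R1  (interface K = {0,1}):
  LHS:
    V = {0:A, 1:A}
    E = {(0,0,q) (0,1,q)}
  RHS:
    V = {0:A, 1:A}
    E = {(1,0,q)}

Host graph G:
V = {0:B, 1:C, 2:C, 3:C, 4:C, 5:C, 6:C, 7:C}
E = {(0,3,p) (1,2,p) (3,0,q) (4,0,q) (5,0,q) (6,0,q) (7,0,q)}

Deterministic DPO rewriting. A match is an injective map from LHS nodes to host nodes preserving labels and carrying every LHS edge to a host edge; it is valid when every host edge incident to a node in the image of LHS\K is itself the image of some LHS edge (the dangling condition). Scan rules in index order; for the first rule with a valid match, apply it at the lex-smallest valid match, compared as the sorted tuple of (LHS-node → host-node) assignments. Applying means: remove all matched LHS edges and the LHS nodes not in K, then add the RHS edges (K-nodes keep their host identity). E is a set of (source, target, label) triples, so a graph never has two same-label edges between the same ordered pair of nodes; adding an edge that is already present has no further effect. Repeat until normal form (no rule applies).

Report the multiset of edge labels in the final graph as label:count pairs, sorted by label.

Answer: p:2 q:1

Derivation:
initial: |V|=8 |E|=7  E = 0-p->3 1-p->2 3-q->0 4-q->0 5-q->0 6-q->0 7-q->0
step 1: apply R0 at {0↦0, 1↦4}  → |V|=7 |E|=6  E = 0-p->3 1-p->2 3-q->0 5-q->0 6-q->0 7-q->0
step 2: apply R0 at {0↦0, 1↦5}  → |V|=6 |E|=5  E = 0-p->3 1-p->2 3-q->0 6-q->0 7-q->0
step 3: apply R0 at {0↦0, 1↦6}  → |V|=5 |E|=4  E = 0-p->3 1-p->2 3-q->0 7-q->0
step 4: apply R0 at {0↦0, 1↦7}  → |V|=4 |E|=3  E = 0-p->3 1-p->2 3-q->0
normal form: no rule applies after step 4
NF edges: [(0, 3, 'p'), (1, 2, 'p'), (3, 0, 'q')]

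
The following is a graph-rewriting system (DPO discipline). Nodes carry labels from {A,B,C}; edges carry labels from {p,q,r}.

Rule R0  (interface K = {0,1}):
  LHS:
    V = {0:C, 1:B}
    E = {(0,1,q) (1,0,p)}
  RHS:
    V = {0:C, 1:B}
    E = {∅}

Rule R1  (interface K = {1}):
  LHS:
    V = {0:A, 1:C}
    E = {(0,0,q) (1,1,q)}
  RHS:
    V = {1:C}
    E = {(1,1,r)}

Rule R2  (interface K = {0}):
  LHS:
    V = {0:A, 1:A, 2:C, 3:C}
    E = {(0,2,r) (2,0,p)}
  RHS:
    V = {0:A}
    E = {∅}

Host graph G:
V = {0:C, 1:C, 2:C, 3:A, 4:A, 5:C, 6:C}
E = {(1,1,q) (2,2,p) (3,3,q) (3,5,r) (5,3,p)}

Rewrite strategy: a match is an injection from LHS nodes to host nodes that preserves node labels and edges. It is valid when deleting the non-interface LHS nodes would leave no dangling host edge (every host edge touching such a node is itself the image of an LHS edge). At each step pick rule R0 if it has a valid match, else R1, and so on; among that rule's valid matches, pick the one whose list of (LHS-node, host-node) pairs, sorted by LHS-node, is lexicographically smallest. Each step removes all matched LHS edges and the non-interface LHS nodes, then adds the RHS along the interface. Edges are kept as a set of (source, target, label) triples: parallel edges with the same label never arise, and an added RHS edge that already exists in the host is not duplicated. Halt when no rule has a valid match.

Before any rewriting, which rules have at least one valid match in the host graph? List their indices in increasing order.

R0: no valid match — LHS pattern not found
R1: no valid match — 1 raw match, all fail dangling condition
R2: 2 valid matches — {0↦3, 1↦4, 2↦5, 3↦0}, {0↦3, 1↦4, 2↦5, 3↦6}

Answer: [R2]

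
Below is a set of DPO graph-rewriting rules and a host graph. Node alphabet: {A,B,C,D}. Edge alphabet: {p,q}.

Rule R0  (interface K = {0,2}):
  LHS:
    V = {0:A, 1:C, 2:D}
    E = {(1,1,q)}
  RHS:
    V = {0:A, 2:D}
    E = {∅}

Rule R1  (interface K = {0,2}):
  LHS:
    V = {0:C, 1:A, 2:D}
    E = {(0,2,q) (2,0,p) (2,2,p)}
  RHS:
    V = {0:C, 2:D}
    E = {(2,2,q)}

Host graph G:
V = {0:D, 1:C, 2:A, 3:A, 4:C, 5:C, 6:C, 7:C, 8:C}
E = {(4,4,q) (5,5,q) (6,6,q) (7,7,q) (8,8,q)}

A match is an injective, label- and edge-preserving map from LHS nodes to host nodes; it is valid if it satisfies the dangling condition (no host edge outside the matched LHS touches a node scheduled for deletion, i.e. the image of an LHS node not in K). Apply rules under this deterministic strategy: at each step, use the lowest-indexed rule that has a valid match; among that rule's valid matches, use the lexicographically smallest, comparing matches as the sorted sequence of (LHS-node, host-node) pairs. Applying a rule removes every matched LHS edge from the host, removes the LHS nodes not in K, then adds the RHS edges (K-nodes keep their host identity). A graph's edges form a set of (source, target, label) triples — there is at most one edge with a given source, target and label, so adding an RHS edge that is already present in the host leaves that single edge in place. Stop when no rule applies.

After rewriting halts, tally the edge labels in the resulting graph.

Answer: (no edges)

Steps:
[0] host  ⇒  9 nodes, 5 edges  {4-q->4 5-q->5 6-q->6 7-q->7 8-q->8}
[1] R0 @ {0↦2, 1↦4, 2↦0}  ⇒  8 nodes, 4 edges  {5-q->5 6-q->6 7-q->7 8-q->8}
[2] R0 @ {0↦2, 1↦5, 2↦0}  ⇒  7 nodes, 3 edges  {6-q->6 7-q->7 8-q->8}
[3] R0 @ {0↦2, 1↦6, 2↦0}  ⇒  6 nodes, 2 edges  {7-q->7 8-q->8}
[4] R0 @ {0↦2, 1↦7, 2↦0}  ⇒  5 nodes, 1 edges  {8-q->8}
[5] R0 @ {0↦2, 1↦8, 2↦0}  ⇒  4 nodes, 0 edges  {∅}
final graph: no rule applies after step 5
NF edges: []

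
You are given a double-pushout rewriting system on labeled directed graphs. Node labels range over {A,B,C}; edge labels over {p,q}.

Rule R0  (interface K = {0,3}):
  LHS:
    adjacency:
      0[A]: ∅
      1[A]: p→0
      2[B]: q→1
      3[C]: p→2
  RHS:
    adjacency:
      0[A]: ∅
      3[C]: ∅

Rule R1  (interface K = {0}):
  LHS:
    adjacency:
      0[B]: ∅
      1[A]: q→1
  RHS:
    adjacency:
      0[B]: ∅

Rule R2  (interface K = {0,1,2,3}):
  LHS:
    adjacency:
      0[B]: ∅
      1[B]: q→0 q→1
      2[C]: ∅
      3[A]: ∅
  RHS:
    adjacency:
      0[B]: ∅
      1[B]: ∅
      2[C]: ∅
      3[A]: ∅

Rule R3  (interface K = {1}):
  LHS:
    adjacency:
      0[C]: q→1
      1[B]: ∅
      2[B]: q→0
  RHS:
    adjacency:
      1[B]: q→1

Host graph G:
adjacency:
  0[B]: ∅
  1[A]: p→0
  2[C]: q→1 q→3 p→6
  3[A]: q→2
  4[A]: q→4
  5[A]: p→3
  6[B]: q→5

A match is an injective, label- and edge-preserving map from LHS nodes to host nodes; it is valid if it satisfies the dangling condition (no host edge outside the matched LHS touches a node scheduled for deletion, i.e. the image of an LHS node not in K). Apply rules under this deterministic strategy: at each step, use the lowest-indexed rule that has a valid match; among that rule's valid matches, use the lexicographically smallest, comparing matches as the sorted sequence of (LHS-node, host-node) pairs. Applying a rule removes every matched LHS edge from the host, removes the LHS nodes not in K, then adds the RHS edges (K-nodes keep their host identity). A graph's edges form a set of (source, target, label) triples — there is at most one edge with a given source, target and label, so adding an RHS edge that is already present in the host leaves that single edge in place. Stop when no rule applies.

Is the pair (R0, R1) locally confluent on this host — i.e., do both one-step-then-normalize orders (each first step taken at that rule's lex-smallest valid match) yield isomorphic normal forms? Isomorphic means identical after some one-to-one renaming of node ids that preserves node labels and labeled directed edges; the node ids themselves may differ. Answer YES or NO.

branch R0-first: apply at {0↦3, 1↦5, 2↦6, 3↦2} → |E|=5, then 1 more step(s) → NF |V|=4 |E|=4 V={0:B, 1:A, 2:C, 3:A} E=1-p->0 2-q->1 2-q->3 3-q->2
branch R1-first: apply at {0↦0, 1↦4} → |E|=7, then 1 more step(s) → NF |V|=4 |E|=4 V={0:B, 1:A, 2:C, 3:A} E=1-p->0 2-q->1 2-q->3 3-q->2
graphs isomorphic (equal up to label-preserving node renaming)

Answer: YES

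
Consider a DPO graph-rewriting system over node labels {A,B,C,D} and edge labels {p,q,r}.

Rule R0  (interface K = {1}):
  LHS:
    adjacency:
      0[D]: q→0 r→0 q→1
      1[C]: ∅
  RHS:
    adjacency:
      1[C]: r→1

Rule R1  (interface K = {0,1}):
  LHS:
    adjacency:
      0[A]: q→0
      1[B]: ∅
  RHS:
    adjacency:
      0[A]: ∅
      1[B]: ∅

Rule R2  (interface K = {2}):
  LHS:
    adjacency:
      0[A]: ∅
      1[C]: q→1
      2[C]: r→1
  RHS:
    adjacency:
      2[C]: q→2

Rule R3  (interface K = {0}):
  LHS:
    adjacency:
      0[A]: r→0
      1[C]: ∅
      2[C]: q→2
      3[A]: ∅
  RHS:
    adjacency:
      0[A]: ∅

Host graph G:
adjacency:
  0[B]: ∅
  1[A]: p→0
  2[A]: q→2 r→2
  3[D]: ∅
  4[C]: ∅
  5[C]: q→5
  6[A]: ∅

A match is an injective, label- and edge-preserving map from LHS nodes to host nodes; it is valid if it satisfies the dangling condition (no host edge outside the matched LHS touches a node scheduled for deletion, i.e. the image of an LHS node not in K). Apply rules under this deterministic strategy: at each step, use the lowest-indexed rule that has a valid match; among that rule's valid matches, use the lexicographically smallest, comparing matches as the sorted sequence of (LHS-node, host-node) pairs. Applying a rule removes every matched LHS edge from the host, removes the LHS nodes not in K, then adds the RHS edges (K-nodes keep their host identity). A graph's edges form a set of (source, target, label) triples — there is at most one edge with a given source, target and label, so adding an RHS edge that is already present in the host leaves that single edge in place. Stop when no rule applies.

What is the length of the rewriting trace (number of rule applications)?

start.  V:7 E:4  edges: 1-p->0 2-q->2 2-r->2 5-q->5
1. fire R1 via {0↦2, 1↦0}  →  V:7 E:3  edges: 1-p->0 2-r->2 5-q->5
2. fire R3 via {0↦2, 1↦4, 2↦5, 3↦6}  →  V:4 E:1  edges: 1-p->0
normal form: no rule applies after step 2

Answer: 2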